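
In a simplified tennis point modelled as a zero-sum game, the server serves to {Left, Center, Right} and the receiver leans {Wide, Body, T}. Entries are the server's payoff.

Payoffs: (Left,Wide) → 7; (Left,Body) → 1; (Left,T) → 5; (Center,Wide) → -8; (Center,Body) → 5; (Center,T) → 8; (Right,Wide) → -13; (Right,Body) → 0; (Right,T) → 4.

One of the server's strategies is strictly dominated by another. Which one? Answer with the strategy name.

Left gives a strictly higher payoff than Right against every column: 7 > -13, 1 > 0, 5 > 4.
So Right is strictly dominated and the server never plays it.

Right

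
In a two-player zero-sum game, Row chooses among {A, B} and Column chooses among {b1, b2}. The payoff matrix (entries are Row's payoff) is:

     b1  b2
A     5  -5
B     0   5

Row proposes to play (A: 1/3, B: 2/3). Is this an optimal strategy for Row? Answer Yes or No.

Yes

Against b1 this mix gives (1/3)·5 + (2/3)·0 = 5/3.
Against b2 this mix gives (1/3)·(-5) + (2/3)·5 = 5/3.
All of Column's active replies (b1, b2) yield 5/3, and no column does worse for Row. The mix makes Column indifferent and guarantees 5/3, so it is optimal.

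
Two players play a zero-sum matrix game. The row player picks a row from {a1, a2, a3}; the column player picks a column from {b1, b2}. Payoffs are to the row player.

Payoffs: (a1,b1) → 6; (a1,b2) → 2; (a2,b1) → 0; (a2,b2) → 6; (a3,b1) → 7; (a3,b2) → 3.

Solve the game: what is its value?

21/5

Row minima: a1 → 2, a2 → 0, a3 → 3; maximin = 3.
Column maxima: b1 → 7, b2 → 6; minimax = 6.
3 ≠ 6, so there is no saddle point; optimal play is mixed.
a1 is strictly dominated by a3, so the row player never plays it.
On the remaining 2×2 (a2, a3 vs b1, b2):
Let the row player play a2 with probability p. Expected payoff against b1: 0p + 7(1−p) = −7p + 7; against b2: 6p + 3(1−p) = 3p + 3.
Setting these equal: −7p + 7 = 3p + 3 ⇒ −10p = -4 ⇒ p = 2/5, and the value is (-7)·(2/5) + 7 = 21/5.
For the column player: with q = P(b1), equating a2's and a3's payoffs gives −6q + 6 = 4q + 3 ⇒ q = 3/10.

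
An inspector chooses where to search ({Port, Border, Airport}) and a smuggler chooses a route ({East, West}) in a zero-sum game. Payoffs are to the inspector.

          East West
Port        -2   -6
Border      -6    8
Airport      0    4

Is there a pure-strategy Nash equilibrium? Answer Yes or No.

Yes

Row minima: Port → -6, Border → -6, Airport → 0; maximin = 0.
Column maxima: East → 0, West → 8; minimax = 0.
maximin = minimax = 0, so a saddle point exists.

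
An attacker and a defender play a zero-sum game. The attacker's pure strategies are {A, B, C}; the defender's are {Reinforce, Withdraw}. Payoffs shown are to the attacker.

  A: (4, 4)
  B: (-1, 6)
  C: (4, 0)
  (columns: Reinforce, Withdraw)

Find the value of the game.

Row minima: A → 4, B → -1, C → 0; maximin = 4.
Column maxima: Reinforce → 4, Withdraw → 6; minimax = 4.
Since maximin = minimax = 4, there is a saddle point and the value is 4.

4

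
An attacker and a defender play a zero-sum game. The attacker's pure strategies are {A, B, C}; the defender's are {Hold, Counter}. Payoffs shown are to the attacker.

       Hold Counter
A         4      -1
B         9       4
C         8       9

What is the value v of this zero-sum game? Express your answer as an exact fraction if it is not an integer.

Row minima: A → -1, B → 4, C → 8; maximin = 8.
Column maxima: Hold → 9, Counter → 9; minimax = 9.
8 ≠ 9, so there is no saddle point; optimal play is mixed.
A is strictly dominated by B, so the attacker never plays it.
On the remaining 2×2 (B, C vs Hold, Counter):
Let the attacker play B with probability p. Expected payoff against Hold: 9p + 8(1−p) = p + 8; against Counter: 4p + 9(1−p) = −5p + 9.
Setting these equal: p + 8 = −5p + 9 ⇒ 6p = 1 ⇒ p = 1/6, and the value is (1)·(1/6) + 8 = 49/6.
For the defender: with q = P(Hold), equating B's and C's payoffs gives 5q + 4 = −q + 9 ⇒ q = 5/6.

49/6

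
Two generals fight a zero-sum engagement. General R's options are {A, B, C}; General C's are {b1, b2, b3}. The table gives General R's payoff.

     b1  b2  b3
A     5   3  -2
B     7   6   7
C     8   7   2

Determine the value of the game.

Row minima: A → -2, B → 6, C → 2; maximin = 6.
Column maxima: b1 → 8, b2 → 7, b3 → 7; minimax = 7.
6 ≠ 7, so there is no saddle point; optimal play is mixed.
A is strictly dominated by B, so General R never plays it.
b1 is strictly dominated by b2 (it gives General R strictly more in every row), so General C never plays it.
On the remaining 2×2 (B, C vs b2, b3):
Let General R play B with probability p. Expected payoff against b2: 6p + 7(1−p) = −p + 7; against b3: 7p + 2(1−p) = 5p + 2.
Setting these equal: −p + 7 = 5p + 2 ⇒ −6p = -5 ⇒ p = 5/6, and the value is (-1)·(5/6) + 7 = 37/6.
For General C: with q = P(b2), equating B's and C's payoffs gives −q + 7 = 5q + 2 ⇒ q = 5/6.

37/6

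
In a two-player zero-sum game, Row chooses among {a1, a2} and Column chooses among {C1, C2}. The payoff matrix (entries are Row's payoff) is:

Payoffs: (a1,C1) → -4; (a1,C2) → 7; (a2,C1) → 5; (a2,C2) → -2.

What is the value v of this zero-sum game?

3/2

Row minima: a1 → -4, a2 → -2; maximin = -2.
Column maxima: C1 → 5, C2 → 7; minimax = 5.
-2 ≠ 5, so there is no saddle point; optimal play is mixed.
Let Row play a1 with probability p. Expected payoff against C1: (-4)p + 5(1−p) = −9p + 5; against C2: 7p + (-2)(1−p) = 9p − 2.
Setting these equal: −9p + 5 = 9p − 2 ⇒ −18p = -7 ⇒ p = 7/18, and the value is (-9)·(7/18) + 5 = 3/2.
For Column: with q = P(C1), equating a1's and a2's payoffs gives −11q + 7 = 7q − 2 ⇒ q = 1/2.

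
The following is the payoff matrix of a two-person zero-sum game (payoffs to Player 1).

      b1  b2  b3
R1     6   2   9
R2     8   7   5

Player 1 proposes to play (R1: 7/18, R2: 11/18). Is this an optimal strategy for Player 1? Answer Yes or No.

Against b1 this mix gives (7/18)·6 + (11/18)·8 = 65/9.
Against b2 this mix gives (7/18)·2 + (11/18)·7 = 91/18.
Against b3 this mix gives (7/18)·9 + (11/18)·5 = 59/9.
Player 2 will play b2, holding Player 1 to 91/18. Shifting weight toward the row that does better against b2 would raise this floor (the equalizing mix achieves 53/9 against both b2 and b3), so the proposed strategy is not optimal.

No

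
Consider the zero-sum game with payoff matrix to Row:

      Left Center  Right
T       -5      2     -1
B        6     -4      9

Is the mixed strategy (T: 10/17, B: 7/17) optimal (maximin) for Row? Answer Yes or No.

Against Left this mix gives (10/17)·(-5) + (7/17)·6 = -8/17.
Against Center this mix gives (10/17)·2 + (7/17)·(-4) = -8/17.
Against Right this mix gives (10/17)·(-1) + (7/17)·9 = 53/17.
All of Column's active replies (Left, Center) yield -8/17, and no column does worse for Row. The mix makes Column indifferent and guarantees -8/17, so it is optimal.

Yes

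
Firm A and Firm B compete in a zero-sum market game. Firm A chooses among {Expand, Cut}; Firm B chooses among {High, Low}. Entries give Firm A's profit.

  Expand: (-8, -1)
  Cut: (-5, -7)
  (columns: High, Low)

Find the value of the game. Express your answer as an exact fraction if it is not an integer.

Row minima: Expand → -8, Cut → -7; maximin = -7.
Column maxima: High → -5, Low → -1; minimax = -5.
-7 ≠ -5, so there is no saddle point; optimal play is mixed.
Let Firm A play Expand with probability p. Expected payoff against High: (-8)p + (-5)(1−p) = −3p − 5; against Low: (-1)p + (-7)(1−p) = 6p − 7.
Setting these equal: −3p − 5 = 6p − 7 ⇒ −9p = -2 ⇒ p = 2/9, and the value is (-3)·(2/9) − 5 = -17/3.
For Firm B: with q = P(High), equating Expand's and Cut's payoffs gives −7q − 1 = 2q − 7 ⇒ q = 2/3.

-17/3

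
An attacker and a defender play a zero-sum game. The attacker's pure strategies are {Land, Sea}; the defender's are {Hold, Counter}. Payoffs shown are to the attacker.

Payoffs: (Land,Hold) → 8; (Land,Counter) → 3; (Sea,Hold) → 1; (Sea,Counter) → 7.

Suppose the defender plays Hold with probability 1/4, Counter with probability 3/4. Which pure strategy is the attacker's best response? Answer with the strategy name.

Sea

Expected payoff of Land: (1/4)·8 + (3/4)·3 = 17/4.
Expected payoff of Sea: (1/4)·1 + (3/4)·7 = 11/2.
The largest is 11/2, so the attacker's best response is Sea.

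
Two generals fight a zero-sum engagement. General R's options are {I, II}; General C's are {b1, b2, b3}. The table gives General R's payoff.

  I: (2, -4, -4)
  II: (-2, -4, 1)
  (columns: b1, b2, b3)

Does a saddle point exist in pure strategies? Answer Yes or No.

Row minima: I → -4, II → -4; maximin = -4.
Column maxima: b1 → 2, b2 → -4, b3 → 1; minimax = -4.
maximin = minimax = -4, so a saddle point exists.

Yes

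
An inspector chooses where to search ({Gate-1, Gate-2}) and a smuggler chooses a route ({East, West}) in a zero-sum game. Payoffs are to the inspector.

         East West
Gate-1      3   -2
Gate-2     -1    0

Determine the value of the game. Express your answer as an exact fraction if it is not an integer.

Row minima: Gate-1 → -2, Gate-2 → -1; maximin = -1.
Column maxima: East → 3, West → 0; minimax = 0.
-1 ≠ 0, so there is no saddle point; optimal play is mixed.
Let the inspector play Gate-1 with probability p. Expected payoff against East: 3p + (-1)(1−p) = 4p − 1; against West: (-2)p + 0(1−p) = −2p.
Setting these equal: 4p − 1 = −2p ⇒ 6p = 1 ⇒ p = 1/6, and the value is (4)·(1/6) − 1 = -1/3.
For the smuggler: with q = P(East), equating Gate-1's and Gate-2's payoffs gives 5q − 2 = −q ⇒ q = 1/3.

-1/3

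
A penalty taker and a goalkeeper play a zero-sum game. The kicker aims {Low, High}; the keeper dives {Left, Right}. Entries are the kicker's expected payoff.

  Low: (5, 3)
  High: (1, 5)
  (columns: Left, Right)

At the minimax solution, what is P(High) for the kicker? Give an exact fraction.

1/3

Row minima: Low → 3, High → 1; maximin = 3.
Column maxima: Left → 5, Right → 5; minimax = 5.
3 ≠ 5, so there is no saddle point; optimal play is mixed.
Let the kicker play Low with probability p. Expected payoff against Left: 5p + 1(1−p) = 4p + 1; against Right: 3p + 5(1−p) = −2p + 5.
Setting these equal: 4p + 1 = −2p + 5 ⇒ 6p = 4 ⇒ p = 2/3, and the value is (4)·(2/3) + 1 = 11/3.
For the keeper: with q = P(Left), equating Low's and High's payoffs gives 2q + 3 = −4q + 5 ⇒ q = 1/3.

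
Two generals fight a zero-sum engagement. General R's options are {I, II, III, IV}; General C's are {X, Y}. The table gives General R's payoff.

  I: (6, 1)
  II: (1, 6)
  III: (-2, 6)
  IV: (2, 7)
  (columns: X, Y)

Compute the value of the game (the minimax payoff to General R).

Row minima: I → 1, II → 1, III → -2, IV → 2; maximin = 2.
Column maxima: X → 6, Y → 7; minimax = 6.
2 ≠ 6, so there is no saddle point; optimal play is mixed.
II is strictly dominated by IV, so General R never plays it.
III is strictly dominated by IV, so General R never plays it.
On the remaining 2×2 (I, IV vs X, Y):
Let General R play I with probability p. Expected payoff against X: 6p + 2(1−p) = 4p + 2; against Y: 1p + 7(1−p) = −6p + 7.
Setting these equal: 4p + 2 = −6p + 7 ⇒ 10p = 5 ⇒ p = 1/2, and the value is (4)·(1/2) + 2 = 4.
For General C: with q = P(X), equating I's and IV's payoffs gives 5q + 1 = −5q + 7 ⇒ q = 3/5.

4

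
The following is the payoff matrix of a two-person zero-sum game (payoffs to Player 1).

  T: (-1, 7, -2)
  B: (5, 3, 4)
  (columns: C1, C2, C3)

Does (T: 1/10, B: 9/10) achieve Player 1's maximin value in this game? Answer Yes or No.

Yes

Against C1 this mix gives (1/10)·(-1) + (9/10)·5 = 22/5.
Against C2 this mix gives (1/10)·7 + (9/10)·3 = 17/5.
Against C3 this mix gives (1/10)·(-2) + (9/10)·4 = 17/5.
All of Player 2's active replies (C2, C3) yield 17/5, and no column does worse for Player 1. The mix makes Player 2 indifferent and guarantees 17/5, so it is optimal.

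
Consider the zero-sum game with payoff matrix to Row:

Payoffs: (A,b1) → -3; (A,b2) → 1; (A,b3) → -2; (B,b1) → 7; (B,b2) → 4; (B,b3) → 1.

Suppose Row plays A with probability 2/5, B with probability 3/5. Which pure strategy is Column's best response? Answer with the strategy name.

If Column plays b1, Row's expected payoff is (2/5)·(-3) + (3/5)·7 = 3.
If Column plays b2, Row's expected payoff is (2/5)·1 + (3/5)·4 = 14/5.
If Column plays b3, Row's expected payoff is (2/5)·(-2) + (3/5)·1 = -1/5.
Column minimizes Row's payoff; the smallest is -1/5, so the best response is b3.

b3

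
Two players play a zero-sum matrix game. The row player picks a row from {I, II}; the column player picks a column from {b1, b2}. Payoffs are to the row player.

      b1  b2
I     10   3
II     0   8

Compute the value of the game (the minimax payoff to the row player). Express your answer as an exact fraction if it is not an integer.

16/3

Row minima: I → 3, II → 0; maximin = 3.
Column maxima: b1 → 10, b2 → 8; minimax = 8.
3 ≠ 8, so there is no saddle point; optimal play is mixed.
Let the row player play I with probability p. Expected payoff against b1: 10p + 0(1−p) = 10p; against b2: 3p + 8(1−p) = −5p + 8.
Setting these equal: 10p = −5p + 8 ⇒ 15p = 8 ⇒ p = 8/15, and the value is (10)·(8/15) = 16/3.
For the column player: with q = P(b1), equating I's and II's payoffs gives 7q + 3 = −8q + 8 ⇒ q = 1/3.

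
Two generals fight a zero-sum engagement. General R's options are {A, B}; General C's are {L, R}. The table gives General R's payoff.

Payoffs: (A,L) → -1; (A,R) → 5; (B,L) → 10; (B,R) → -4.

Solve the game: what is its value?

23/10

Row minima: A → -1, B → -4; maximin = -1.
Column maxima: L → 10, R → 5; minimax = 5.
-1 ≠ 5, so there is no saddle point; optimal play is mixed.
Let General R play A with probability p. Expected payoff against L: (-1)p + 10(1−p) = −11p + 10; against R: 5p + (-4)(1−p) = 9p − 4.
Setting these equal: −11p + 10 = 9p − 4 ⇒ −20p = -14 ⇒ p = 7/10, and the value is (-11)·(7/10) + 10 = 23/10.
For General C: with q = P(L), equating A's and B's payoffs gives −6q + 5 = 14q − 4 ⇒ q = 9/20.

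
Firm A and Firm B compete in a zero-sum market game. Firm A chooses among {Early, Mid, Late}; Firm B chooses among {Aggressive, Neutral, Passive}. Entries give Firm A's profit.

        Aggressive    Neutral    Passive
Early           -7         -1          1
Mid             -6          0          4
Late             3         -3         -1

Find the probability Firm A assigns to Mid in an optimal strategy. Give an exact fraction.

1/2

Row minima: Early → -7, Mid → -6, Late → -3; maximin = -3.
Column maxima: Aggressive → 3, Neutral → 0, Passive → 4; minimax = 0.
-3 ≠ 0, so there is no saddle point; optimal play is mixed.
Early is strictly dominated by Mid, so Firm A never plays it.
Passive is strictly dominated by Neutral (it gives Firm A strictly more in every row), so Firm B never plays it.
On the remaining 2×2 (Mid, Late vs Aggressive, Neutral):
Let Firm A play Mid with probability p. Expected payoff against Aggressive: (-6)p + 3(1−p) = −9p + 3; against Neutral: 0p + (-3)(1−p) = 3p − 3.
Setting these equal: −9p + 3 = 3p − 3 ⇒ −12p = -6 ⇒ p = 1/2, and the value is (-9)·(1/2) + 3 = -3/2.
For Firm B: with q = P(Aggressive), equating Mid's and Late's payoffs gives −6q = 6q − 3 ⇒ q = 1/4.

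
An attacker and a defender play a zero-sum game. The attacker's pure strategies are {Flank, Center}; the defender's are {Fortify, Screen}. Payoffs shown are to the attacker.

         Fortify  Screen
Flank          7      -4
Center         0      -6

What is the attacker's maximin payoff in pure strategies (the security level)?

Row minima: Flank → -4, Center → -6.
The best of these is -4.

-4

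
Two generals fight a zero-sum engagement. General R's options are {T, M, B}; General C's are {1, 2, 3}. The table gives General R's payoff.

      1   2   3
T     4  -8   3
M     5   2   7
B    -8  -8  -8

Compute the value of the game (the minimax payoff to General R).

Row minima: T → -8, M → 2, B → -8; maximin = 2.
Column maxima: 1 → 5, 2 → 2, 3 → 7; minimax = 2.
Since maximin = minimax = 2, there is a saddle point and the value is 2.

2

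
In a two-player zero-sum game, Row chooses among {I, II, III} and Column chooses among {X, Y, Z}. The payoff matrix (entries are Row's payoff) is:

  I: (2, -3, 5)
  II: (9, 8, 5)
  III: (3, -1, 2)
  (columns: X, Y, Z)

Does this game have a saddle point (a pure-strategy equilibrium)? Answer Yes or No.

Yes

Row minima: I → -3, II → 5, III → -1; maximin = 5.
Column maxima: X → 9, Y → 8, Z → 5; minimax = 5.
maximin = minimax = 5, so a saddle point exists.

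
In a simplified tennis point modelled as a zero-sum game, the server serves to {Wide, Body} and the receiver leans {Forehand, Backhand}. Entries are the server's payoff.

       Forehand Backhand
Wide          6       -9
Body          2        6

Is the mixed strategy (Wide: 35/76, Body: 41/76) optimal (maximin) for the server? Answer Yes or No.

No

Against Forehand this mix gives (35/76)·6 + (41/76)·2 = 73/19.
Against Backhand this mix gives (35/76)·(-9) + (41/76)·6 = -69/76.
The receiver will play Backhand, holding the server to -69/76. Shifting weight toward the row that does better against Backhand would raise this floor (the equalizing mix achieves 54/19 against both Backhand and Forehand), so the proposed strategy is not optimal.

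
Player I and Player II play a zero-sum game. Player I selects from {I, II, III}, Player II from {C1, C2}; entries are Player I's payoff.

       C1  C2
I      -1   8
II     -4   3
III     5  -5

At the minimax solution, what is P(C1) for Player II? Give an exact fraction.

13/19

Row minima: I → -1, II → -4, III → -5; maximin = -1.
Column maxima: C1 → 5, C2 → 8; minimax = 5.
-1 ≠ 5, so there is no saddle point; optimal play is mixed.
II is strictly dominated by I, so Player I never plays it.
On the remaining 2×2 (I, III vs C1, C2):
Let Player I play I with probability p. Expected payoff against C1: (-1)p + 5(1−p) = −6p + 5; against C2: 8p + (-5)(1−p) = 13p − 5.
Setting these equal: −6p + 5 = 13p − 5 ⇒ −19p = -10 ⇒ p = 10/19, and the value is (-6)·(10/19) + 5 = 35/19.
For Player II: with q = P(C1), equating I's and III's payoffs gives −9q + 8 = 10q − 5 ⇒ q = 13/19.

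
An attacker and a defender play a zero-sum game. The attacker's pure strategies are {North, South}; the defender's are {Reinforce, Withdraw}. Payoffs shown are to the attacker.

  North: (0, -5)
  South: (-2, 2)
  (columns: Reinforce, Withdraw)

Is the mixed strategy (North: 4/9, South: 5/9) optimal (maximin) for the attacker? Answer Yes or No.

Against Reinforce this mix gives (4/9)·0 + (5/9)·(-2) = -10/9.
Against Withdraw this mix gives (4/9)·(-5) + (5/9)·2 = -10/9.
All of the defender's active replies (Reinforce, Withdraw) yield -10/9, and no column does worse for the attacker. The mix makes the defender indifferent and guarantees -10/9, so it is optimal.

Yes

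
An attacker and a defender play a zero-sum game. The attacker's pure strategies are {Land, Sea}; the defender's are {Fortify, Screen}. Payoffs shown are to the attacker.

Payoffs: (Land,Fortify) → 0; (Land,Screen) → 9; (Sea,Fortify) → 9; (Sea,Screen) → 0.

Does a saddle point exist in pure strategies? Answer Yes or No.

No

Row minima: Land → 0, Sea → 0; maximin = 0.
Column maxima: Fortify → 9, Screen → 9; minimax = 9.
0 ≠ 9, so no pure-strategy equilibrium exists.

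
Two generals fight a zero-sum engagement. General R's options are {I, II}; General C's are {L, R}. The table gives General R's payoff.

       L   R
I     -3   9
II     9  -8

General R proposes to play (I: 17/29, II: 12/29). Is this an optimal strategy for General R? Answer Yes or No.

Against L this mix gives (17/29)·(-3) + (12/29)·9 = 57/29.
Against R this mix gives (17/29)·9 + (12/29)·(-8) = 57/29.
All of General C's active replies (L, R) yield 57/29, and no column does worse for General R. The mix makes General C indifferent and guarantees 57/29, so it is optimal.

Yes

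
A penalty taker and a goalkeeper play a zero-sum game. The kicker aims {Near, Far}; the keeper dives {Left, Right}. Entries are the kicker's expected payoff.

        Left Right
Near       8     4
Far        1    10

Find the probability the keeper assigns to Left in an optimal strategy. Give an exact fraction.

6/13

Row minima: Near → 4, Far → 1; maximin = 4.
Column maxima: Left → 8, Right → 10; minimax = 8.
4 ≠ 8, so there is no saddle point; optimal play is mixed.
Let the kicker play Near with probability p. Expected payoff against Left: 8p + 1(1−p) = 7p + 1; against Right: 4p + 10(1−p) = −6p + 10.
Setting these equal: 7p + 1 = −6p + 10 ⇒ 13p = 9 ⇒ p = 9/13, and the value is (7)·(9/13) + 1 = 76/13.
For the keeper: with q = P(Left), equating Near's and Far's payoffs gives 4q + 4 = −9q + 10 ⇒ q = 6/13.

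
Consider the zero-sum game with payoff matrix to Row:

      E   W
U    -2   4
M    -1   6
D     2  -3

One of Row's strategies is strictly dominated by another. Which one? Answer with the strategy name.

U

M gives a strictly higher payoff than U against every column: -1 > -2, 6 > 4.
So U is strictly dominated and Row never plays it.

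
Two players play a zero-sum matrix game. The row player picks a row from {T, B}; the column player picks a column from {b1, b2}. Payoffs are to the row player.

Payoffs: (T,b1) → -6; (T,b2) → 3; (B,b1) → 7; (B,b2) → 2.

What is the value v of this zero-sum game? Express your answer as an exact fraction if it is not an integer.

Row minima: T → -6, B → 2; maximin = 2.
Column maxima: b1 → 7, b2 → 3; minimax = 3.
2 ≠ 3, so there is no saddle point; optimal play is mixed.
Let the row player play T with probability p. Expected payoff against b1: (-6)p + 7(1−p) = −13p + 7; against b2: 3p + 2(1−p) = p + 2.
Setting these equal: −13p + 7 = p + 2 ⇒ −14p = -5 ⇒ p = 5/14, and the value is (-13)·(5/14) + 7 = 33/14.
For the column player: with q = P(b1), equating T's and B's payoffs gives −9q + 3 = 5q + 2 ⇒ q = 1/14.

33/14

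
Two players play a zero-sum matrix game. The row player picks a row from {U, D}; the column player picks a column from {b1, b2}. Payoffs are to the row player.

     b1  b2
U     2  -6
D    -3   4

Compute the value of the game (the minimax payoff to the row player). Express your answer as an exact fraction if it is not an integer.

-2/3

Row minima: U → -6, D → -3; maximin = -3.
Column maxima: b1 → 2, b2 → 4; minimax = 2.
-3 ≠ 2, so there is no saddle point; optimal play is mixed.
Let the row player play U with probability p. Expected payoff against b1: 2p + (-3)(1−p) = 5p − 3; against b2: (-6)p + 4(1−p) = −10p + 4.
Setting these equal: 5p − 3 = −10p + 4 ⇒ 15p = 7 ⇒ p = 7/15, and the value is (5)·(7/15) − 3 = -2/3.
For the column player: with q = P(b1), equating U's and D's payoffs gives 8q − 6 = −7q + 4 ⇒ q = 2/3.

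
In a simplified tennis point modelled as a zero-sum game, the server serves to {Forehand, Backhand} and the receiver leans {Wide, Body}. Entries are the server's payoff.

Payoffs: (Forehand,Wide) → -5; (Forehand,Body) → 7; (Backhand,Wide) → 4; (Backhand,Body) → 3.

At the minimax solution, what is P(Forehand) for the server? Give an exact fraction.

Row minima: Forehand → -5, Backhand → 3; maximin = 3.
Column maxima: Wide → 4, Body → 7; minimax = 4.
3 ≠ 4, so there is no saddle point; optimal play is mixed.
Let the server play Forehand with probability p. Expected payoff against Wide: (-5)p + 4(1−p) = −9p + 4; against Body: 7p + 3(1−p) = 4p + 3.
Setting these equal: −9p + 4 = 4p + 3 ⇒ −13p = -1 ⇒ p = 1/13, and the value is (-9)·(1/13) + 4 = 43/13.
For the receiver: with q = P(Wide), equating Forehand's and Backhand's payoffs gives −12q + 7 = q + 3 ⇒ q = 4/13.

1/13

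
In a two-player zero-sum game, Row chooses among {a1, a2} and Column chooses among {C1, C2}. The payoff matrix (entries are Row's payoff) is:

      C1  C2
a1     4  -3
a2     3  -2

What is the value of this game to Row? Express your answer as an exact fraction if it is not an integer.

-2

Row minima: a1 → -3, a2 → -2; maximin = -2.
Column maxima: C1 → 4, C2 → -2; minimax = -2.
Since maximin = minimax = -2, there is a saddle point and the value is -2.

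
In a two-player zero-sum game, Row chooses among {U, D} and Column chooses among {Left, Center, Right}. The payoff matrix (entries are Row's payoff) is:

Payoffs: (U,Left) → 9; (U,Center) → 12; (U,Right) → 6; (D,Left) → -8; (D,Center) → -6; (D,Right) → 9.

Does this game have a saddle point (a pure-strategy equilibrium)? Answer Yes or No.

Row minima: U → 6, D → -8; maximin = 6.
Column maxima: Left → 9, Center → 12, Right → 9; minimax = 9.
6 ≠ 9, so no pure-strategy equilibrium exists.

No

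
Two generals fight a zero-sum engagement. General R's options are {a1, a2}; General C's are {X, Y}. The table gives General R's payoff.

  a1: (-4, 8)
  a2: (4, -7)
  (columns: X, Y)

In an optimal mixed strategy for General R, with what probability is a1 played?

Row minima: a1 → -4, a2 → -7; maximin = -4.
Column maxima: X → 4, Y → 8; minimax = 4.
-4 ≠ 4, so there is no saddle point; optimal play is mixed.
Let General R play a1 with probability p. Expected payoff against X: (-4)p + 4(1−p) = −8p + 4; against Y: 8p + (-7)(1−p) = 15p − 7.
Setting these equal: −8p + 4 = 15p − 7 ⇒ −23p = -11 ⇒ p = 11/23, and the value is (-8)·(11/23) + 4 = 4/23.
For General C: with q = P(X), equating a1's and a2's payoffs gives −12q + 8 = 11q − 7 ⇒ q = 15/23.

11/23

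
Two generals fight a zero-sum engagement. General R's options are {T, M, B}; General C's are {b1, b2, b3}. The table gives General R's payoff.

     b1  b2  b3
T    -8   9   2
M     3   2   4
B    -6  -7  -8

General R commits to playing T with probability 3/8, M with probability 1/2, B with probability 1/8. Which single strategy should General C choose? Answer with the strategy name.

b1

If General C plays b1, General R's expected payoff is (3/8)·(-8) + (1/2)·3 + (1/8)·(-6) = -9/4.
If General C plays b2, General R's expected payoff is (3/8)·9 + (1/2)·2 + (1/8)·(-7) = 7/2.
If General C plays b3, General R's expected payoff is (3/8)·2 + (1/2)·4 + (1/8)·(-8) = 7/4.
General C minimizes General R's payoff; the smallest is -9/4, so the best response is b1.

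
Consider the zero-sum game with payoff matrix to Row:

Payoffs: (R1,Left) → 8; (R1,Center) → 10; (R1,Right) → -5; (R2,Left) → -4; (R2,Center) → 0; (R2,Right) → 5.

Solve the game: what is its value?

10/11

Row minima: R1 → -5, R2 → -4; maximin = -4.
Column maxima: Left → 8, Center → 10, Right → 5; minimax = 5.
-4 ≠ 5, so there is no saddle point; optimal play is mixed.
Center is strictly dominated by Left (it gives Row strictly more in every row), so Column never plays it.
On the remaining 2×2 (R1, R2 vs Left, Right):
Let Row play R1 with probability p. Expected payoff against Left: 8p + (-4)(1−p) = 12p − 4; against Right: (-5)p + 5(1−p) = −10p + 5.
Setting these equal: 12p − 4 = −10p + 5 ⇒ 22p = 9 ⇒ p = 9/22, and the value is (12)·(9/22) − 4 = 10/11.
For Column: with q = P(Left), equating R1's and R2's payoffs gives 13q − 5 = −9q + 5 ⇒ q = 5/11.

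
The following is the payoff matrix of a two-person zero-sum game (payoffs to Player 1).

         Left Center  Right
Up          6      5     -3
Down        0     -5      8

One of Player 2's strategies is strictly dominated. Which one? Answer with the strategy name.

Left

Center holds Player 1's payoff strictly below Left in every row: 5 < 6, -5 < 0.
So Left is strictly dominated for Player 2.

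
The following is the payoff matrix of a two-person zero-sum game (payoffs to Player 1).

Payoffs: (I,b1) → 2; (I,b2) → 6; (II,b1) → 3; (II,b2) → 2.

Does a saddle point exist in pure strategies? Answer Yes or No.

No

Row minima: I → 2, II → 2; maximin = 2.
Column maxima: b1 → 3, b2 → 6; minimax = 3.
2 ≠ 3, so no pure-strategy equilibrium exists.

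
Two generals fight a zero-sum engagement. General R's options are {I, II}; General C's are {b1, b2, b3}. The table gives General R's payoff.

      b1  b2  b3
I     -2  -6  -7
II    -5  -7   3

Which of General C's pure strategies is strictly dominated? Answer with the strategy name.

b1

b2 holds General R's payoff strictly below b1 in every row: -6 < -2, -7 < -5.
So b1 is strictly dominated for General C.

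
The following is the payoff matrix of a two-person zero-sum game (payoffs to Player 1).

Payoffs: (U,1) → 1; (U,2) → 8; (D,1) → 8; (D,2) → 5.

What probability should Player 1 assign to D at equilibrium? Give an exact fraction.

Row minima: U → 1, D → 5; maximin = 5.
Column maxima: 1 → 8, 2 → 8; minimax = 8.
5 ≠ 8, so there is no saddle point; optimal play is mixed.
Let Player 1 play U with probability p. Expected payoff against 1: 1p + 8(1−p) = −7p + 8; against 2: 8p + 5(1−p) = 3p + 5.
Setting these equal: −7p + 8 = 3p + 5 ⇒ −10p = -3 ⇒ p = 3/10, and the value is (-7)·(3/10) + 8 = 59/10.
For Player 2: with q = P(1), equating U's and D's payoffs gives −7q + 8 = 3q + 5 ⇒ q = 3/10.

7/10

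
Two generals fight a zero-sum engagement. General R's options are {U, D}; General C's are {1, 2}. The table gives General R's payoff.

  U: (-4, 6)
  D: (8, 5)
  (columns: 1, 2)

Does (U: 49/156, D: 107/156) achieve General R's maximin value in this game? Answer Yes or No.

No

Against 1 this mix gives (49/156)·(-4) + (107/156)·8 = 55/13.
Against 2 this mix gives (49/156)·6 + (107/156)·5 = 829/156.
General C will play 1, holding General R to 55/13. Shifting weight toward the row that does better against 1 would raise this floor (the equalizing mix achieves 68/13 against both 1 and 2), so the proposed strategy is not optimal.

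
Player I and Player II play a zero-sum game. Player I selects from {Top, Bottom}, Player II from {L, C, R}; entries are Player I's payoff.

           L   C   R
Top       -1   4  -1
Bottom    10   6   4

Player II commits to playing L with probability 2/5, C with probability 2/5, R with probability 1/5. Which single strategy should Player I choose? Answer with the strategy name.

Bottom

Expected payoff of Top: (2/5)·(-1) + (2/5)·4 + (1/5)·(-1) = 1.
Expected payoff of Bottom: (2/5)·10 + (2/5)·6 + (1/5)·4 = 36/5.
The largest is 36/5, so Player I's best response is Bottom.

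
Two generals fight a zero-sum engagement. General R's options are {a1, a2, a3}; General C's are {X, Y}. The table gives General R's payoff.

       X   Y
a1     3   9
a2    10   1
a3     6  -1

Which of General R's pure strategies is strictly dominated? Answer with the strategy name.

a3

a2 gives a strictly higher payoff than a3 against every column: 10 > 6, 1 > -1.
So a3 is strictly dominated and General R never plays it.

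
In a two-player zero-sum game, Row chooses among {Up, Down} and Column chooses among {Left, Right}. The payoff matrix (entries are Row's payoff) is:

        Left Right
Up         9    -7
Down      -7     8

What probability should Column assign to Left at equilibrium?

Row minima: Up → -7, Down → -7; maximin = -7.
Column maxima: Left → 9, Right → 8; minimax = 8.
-7 ≠ 8, so there is no saddle point; optimal play is mixed.
Let Row play Up with probability p. Expected payoff against Left: 9p + (-7)(1−p) = 16p − 7; against Right: (-7)p + 8(1−p) = −15p + 8.
Setting these equal: 16p − 7 = −15p + 8 ⇒ 31p = 15 ⇒ p = 15/31, and the value is (16)·(15/31) − 7 = 23/31.
For Column: with q = P(Left), equating Up's and Down's payoffs gives 16q − 7 = −15q + 8 ⇒ q = 15/31.

15/31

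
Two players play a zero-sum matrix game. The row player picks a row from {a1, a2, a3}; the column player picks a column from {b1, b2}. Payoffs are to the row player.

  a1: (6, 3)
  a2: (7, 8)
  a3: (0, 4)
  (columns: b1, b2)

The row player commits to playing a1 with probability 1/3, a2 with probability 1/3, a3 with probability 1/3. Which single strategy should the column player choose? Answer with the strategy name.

b1

If the column player plays b1, the row player's expected payoff is (1/3)·6 + (1/3)·7 + (1/3)·0 = 13/3.
If the column player plays b2, the row player's expected payoff is (1/3)·3 + (1/3)·8 + (1/3)·4 = 5.
The column player minimizes the row player's payoff; the smallest is 13/3, so the best response is b1.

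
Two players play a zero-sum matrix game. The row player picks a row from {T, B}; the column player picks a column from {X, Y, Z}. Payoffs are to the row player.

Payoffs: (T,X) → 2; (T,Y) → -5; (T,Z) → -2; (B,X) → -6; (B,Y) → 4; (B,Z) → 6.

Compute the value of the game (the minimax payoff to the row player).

-22/17

Row minima: T → -5, B → -6; maximin = -5.
Column maxima: X → 2, Y → 4, Z → 6; minimax = 2.
-5 ≠ 2, so there is no saddle point; optimal play is mixed.
Z is strictly dominated by Y (it gives the row player strictly more in every row), so the column player never plays it.
On the remaining 2×2 (T, B vs X, Y):
Let the row player play T with probability p. Expected payoff against X: 2p + (-6)(1−p) = 8p − 6; against Y: (-5)p + 4(1−p) = −9p + 4.
Setting these equal: 8p − 6 = −9p + 4 ⇒ 17p = 10 ⇒ p = 10/17, and the value is (8)·(10/17) − 6 = -22/17.
For the column player: with q = P(X), equating T's and B's payoffs gives 7q − 5 = −10q + 4 ⇒ q = 9/17.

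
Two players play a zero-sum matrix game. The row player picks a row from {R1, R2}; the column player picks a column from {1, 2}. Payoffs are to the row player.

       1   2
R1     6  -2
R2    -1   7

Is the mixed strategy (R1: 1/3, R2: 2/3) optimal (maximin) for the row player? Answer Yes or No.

Against 1 this mix gives (1/3)·6 + (2/3)·(-1) = 4/3.
Against 2 this mix gives (1/3)·(-2) + (2/3)·7 = 4.
The column player will play 1, holding the row player to 4/3. Shifting weight toward the row that does better against 1 would raise this floor (the equalizing mix achieves 5/2 against both 1 and 2), so the proposed strategy is not optimal.

No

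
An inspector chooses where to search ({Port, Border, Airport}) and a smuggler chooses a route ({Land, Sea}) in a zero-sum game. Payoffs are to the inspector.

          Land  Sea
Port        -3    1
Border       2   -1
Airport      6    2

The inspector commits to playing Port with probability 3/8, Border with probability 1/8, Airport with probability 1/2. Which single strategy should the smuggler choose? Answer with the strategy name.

If the smuggler plays Land, the inspector's expected payoff is (3/8)·(-3) + (1/8)·2 + (1/2)·6 = 17/8.
If the smuggler plays Sea, the inspector's expected payoff is (3/8)·1 + (1/8)·(-1) + (1/2)·2 = 5/4.
The smuggler minimizes the inspector's payoff; the smallest is 5/4, so the best response is Sea.

Sea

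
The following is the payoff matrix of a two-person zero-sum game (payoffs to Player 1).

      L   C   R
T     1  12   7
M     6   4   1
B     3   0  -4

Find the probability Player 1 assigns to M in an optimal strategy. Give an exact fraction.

Row minima: T → 1, M → 1, B → -4; maximin = 1.
Column maxima: L → 6, C → 12, R → 7; minimax = 6.
1 ≠ 6, so there is no saddle point; optimal play is mixed.
B is strictly dominated by M, so Player 1 never plays it.
C is strictly dominated by R (it gives Player 1 strictly more in every row), so Player 2 never plays it.
On the remaining 2×2 (T, M vs L, R):
Let Player 1 play T with probability p. Expected payoff against L: 1p + 6(1−p) = −5p + 6; against R: 7p + 1(1−p) = 6p + 1.
Setting these equal: −5p + 6 = 6p + 1 ⇒ −11p = -5 ⇒ p = 5/11, and the value is (-5)·(5/11) + 6 = 41/11.
For Player 2: with q = P(L), equating T's and M's payoffs gives −6q + 7 = 5q + 1 ⇒ q = 6/11.

6/11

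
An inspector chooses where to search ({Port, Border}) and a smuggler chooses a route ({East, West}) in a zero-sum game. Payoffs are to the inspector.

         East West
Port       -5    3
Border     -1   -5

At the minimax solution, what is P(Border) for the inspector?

Row minima: Port → -5, Border → -5; maximin = -5.
Column maxima: East → -1, West → 3; minimax = -1.
-5 ≠ -1, so there is no saddle point; optimal play is mixed.
Let the inspector play Port with probability p. Expected payoff against East: (-5)p + (-1)(1−p) = −4p − 1; against West: 3p + (-5)(1−p) = 8p − 5.
Setting these equal: −4p − 1 = 8p − 5 ⇒ −12p = -4 ⇒ p = 1/3, and the value is (-4)·(1/3) − 1 = -7/3.
For the smuggler: with q = P(East), equating Port's and Border's payoffs gives −8q + 3 = 4q − 5 ⇒ q = 2/3.

2/3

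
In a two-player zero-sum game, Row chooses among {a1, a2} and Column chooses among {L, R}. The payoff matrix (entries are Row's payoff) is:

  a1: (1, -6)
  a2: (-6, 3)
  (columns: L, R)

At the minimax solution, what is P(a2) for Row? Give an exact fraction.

Row minima: a1 → -6, a2 → -6; maximin = -6.
Column maxima: L → 1, R → 3; minimax = 1.
-6 ≠ 1, so there is no saddle point; optimal play is mixed.
Let Row play a1 with probability p. Expected payoff against L: 1p + (-6)(1−p) = 7p − 6; against R: (-6)p + 3(1−p) = −9p + 3.
Setting these equal: 7p − 6 = −9p + 3 ⇒ 16p = 9 ⇒ p = 9/16, and the value is (7)·(9/16) − 6 = -33/16.
For Column: with q = P(L), equating a1's and a2's payoffs gives 7q − 6 = −9q + 3 ⇒ q = 9/16.

7/16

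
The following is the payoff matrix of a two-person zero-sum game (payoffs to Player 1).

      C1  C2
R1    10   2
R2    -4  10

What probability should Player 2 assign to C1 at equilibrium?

4/11

Row minima: R1 → 2, R2 → -4; maximin = 2.
Column maxima: C1 → 10, C2 → 10; minimax = 10.
2 ≠ 10, so there is no saddle point; optimal play is mixed.
Let Player 1 play R1 with probability p. Expected payoff against C1: 10p + (-4)(1−p) = 14p − 4; against C2: 2p + 10(1−p) = −8p + 10.
Setting these equal: 14p − 4 = −8p + 10 ⇒ 22p = 14 ⇒ p = 7/11, and the value is (14)·(7/11) − 4 = 54/11.
For Player 2: with q = P(C1), equating R1's and R2's payoffs gives 8q + 2 = −14q + 10 ⇒ q = 4/11.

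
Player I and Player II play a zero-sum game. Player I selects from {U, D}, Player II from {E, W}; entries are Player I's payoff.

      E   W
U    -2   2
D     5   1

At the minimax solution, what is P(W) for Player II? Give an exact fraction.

Row minima: U → -2, D → 1; maximin = 1.
Column maxima: E → 5, W → 2; minimax = 2.
1 ≠ 2, so there is no saddle point; optimal play is mixed.
Let Player I play U with probability p. Expected payoff against E: (-2)p + 5(1−p) = −7p + 5; against W: 2p + 1(1−p) = p + 1.
Setting these equal: −7p + 5 = p + 1 ⇒ −8p = -4 ⇒ p = 1/2, and the value is (-7)·(1/2) + 5 = 3/2.
For Player II: with q = P(E), equating U's and D's payoffs gives −4q + 2 = 4q + 1 ⇒ q = 1/8.

7/8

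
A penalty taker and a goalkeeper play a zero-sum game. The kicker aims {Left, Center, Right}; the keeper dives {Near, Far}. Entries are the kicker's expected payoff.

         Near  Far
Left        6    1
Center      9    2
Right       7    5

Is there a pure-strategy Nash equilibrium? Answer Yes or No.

Yes

Row minima: Left → 1, Center → 2, Right → 5; maximin = 5.
Column maxima: Near → 9, Far → 5; minimax = 5.
maximin = minimax = 5, so a saddle point exists.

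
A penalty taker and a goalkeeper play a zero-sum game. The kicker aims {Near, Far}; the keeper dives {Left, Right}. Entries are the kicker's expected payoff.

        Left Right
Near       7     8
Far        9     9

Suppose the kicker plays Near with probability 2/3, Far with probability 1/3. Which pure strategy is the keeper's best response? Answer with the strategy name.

If the keeper plays Left, the kicker's expected payoff is (2/3)·7 + (1/3)·9 = 23/3.
If the keeper plays Right, the kicker's expected payoff is (2/3)·8 + (1/3)·9 = 25/3.
The keeper minimizes the kicker's payoff; the smallest is 23/3, so the best response is Left.

Left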